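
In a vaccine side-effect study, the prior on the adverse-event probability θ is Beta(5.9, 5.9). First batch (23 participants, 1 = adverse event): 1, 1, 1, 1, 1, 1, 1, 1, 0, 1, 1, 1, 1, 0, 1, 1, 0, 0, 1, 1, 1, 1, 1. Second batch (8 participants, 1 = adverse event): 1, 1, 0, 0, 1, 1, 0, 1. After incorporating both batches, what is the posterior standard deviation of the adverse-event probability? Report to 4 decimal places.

0.0693

The Beta prior is conjugate to a Binomial/Bernoulli likelihood; the update adds successes to α and failures to β.
After batch 1: Beta(5.9+19, 5.9+4) = Beta(24.9, 9.9).
After batch 2: Beta(24.9+5, 9.9+3) = Beta(29.9, 12.9).
Var = αβ/((α+β)²(α+β+1)) = 29.9·12.9/(42.8²·43.8) = 0.00480728; SD = √0.00480728 = 0.0693.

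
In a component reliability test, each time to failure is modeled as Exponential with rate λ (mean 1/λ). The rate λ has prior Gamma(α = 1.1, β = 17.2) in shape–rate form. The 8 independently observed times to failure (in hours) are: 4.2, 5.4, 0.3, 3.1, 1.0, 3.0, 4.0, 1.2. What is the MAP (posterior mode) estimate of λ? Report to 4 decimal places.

0.2056

With a Gamma(shape α, rate β) prior on the exponential rate λ, the posterior after n observations with total T = Σxᵢ is Gamma(α+n, β+T).
Sum of observations T = 22.2 hours; n = 8.
Posterior: Gamma(1.1+8, 17.2+22.2) = Gamma(9.1, 39.4).
Mode = (α−1)/β = 0.2056.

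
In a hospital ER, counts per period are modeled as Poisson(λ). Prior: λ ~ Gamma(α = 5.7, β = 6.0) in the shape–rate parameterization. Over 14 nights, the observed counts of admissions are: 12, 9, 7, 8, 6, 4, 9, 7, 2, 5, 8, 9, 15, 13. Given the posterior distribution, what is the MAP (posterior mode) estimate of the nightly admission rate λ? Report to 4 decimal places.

5.9350

With a Gamma(shape α, rate β) prior, the Poisson likelihood is conjugate: the posterior is Gamma(α + ΣXᵢ, β + n).
Sum of counts S = 114 over n = 14 nights.
Posterior: Gamma(α+S, β+n) = Gamma(5.7+114, 6.0+14) = Gamma(119.7, 20.0).
Mode of Gamma(α,β) for α≥1 is (α−1)/β = 118.7/20.0 = 5.9350.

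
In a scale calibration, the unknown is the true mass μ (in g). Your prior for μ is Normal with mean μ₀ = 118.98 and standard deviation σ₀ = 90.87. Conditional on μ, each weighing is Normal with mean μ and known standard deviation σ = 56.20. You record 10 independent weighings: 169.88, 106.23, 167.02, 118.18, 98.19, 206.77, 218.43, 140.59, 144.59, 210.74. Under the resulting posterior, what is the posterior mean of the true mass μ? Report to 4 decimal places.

For Normal data with known variance σ², a Normal(μ₀, σ₀²) prior on μ is conjugate. Posterior precision = 1/σ₀² + n/σ²; posterior mean is the precision-weighted average of μ₀ and x̄.
Σxᵢ = 169.88 + 106.23 + 167.02 + 118.18 + 98.19 + 206.77 + 218.43 + 140.59 + 144.59 + 210.74 = 1580.62, so n·x̄ = 1580.62.
σ₀² = 90.87² = 8257.3569, σ² = 56.20² = 3158.44; σ² + n·σ₀² = 3158.44 + 10·8257.3569 = 85732.009.
Posterior mean = (μ₀/σ₀² + n·x̄/σ²)/(1/σ₀² + n/σ²) = (σ²·μ₀ + σ₀²·n·x̄)/(σ² + n·σ₀²) = (3158.44·118.98 + 8257.3569·1580.62)/85732.009 = 13427534.654478/85732.009 = 156.6222.

156.6222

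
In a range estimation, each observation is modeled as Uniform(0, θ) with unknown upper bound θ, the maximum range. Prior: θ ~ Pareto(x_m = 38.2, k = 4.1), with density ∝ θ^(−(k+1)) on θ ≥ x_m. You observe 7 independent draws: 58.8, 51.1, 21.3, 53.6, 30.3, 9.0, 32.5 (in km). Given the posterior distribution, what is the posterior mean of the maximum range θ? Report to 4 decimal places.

A Pareto(scale x_m, shape k) prior on the upper bound θ of Uniform(0, θ) is conjugate: posterior is Pareto(max(x_m, max xᵢ), k + n).
Sample maximum = 58.8; prior scale x_m = 38.2 → posterior scale = max = 58.8.
Posterior shape = 4.1 + 7 = 11.1.
E[θ|data] = k·x_m/(k−1) = 11.1·58.8/10.1 = 64.6218.

64.6218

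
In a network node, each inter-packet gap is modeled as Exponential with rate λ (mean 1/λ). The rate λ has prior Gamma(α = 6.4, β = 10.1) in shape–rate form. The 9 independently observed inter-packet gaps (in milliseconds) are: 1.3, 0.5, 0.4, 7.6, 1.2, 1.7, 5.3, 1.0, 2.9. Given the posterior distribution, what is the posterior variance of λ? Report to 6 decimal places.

With a Gamma(shape α, rate β) prior on the exponential rate λ, the posterior after n observations with total T = Σxᵢ is Gamma(α+n, β+T).
Sum of observations T = 21.9 milliseconds; n = 9.
Posterior: Gamma(6.4+9, 10.1+21.9) = Gamma(15.4, 32.0).
Var = α/β² = 0.015039.

0.015039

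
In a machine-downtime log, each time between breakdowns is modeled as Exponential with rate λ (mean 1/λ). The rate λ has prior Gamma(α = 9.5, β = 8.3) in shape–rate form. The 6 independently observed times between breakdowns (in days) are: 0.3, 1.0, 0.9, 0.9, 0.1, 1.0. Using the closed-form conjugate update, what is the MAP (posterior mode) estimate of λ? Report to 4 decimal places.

With a Gamma(shape α, rate β) prior on the exponential rate λ, the posterior after n observations with total T = Σxᵢ is Gamma(α+n, β+T).
Sum of observations T = 4.2 days; n = 6.
Posterior: Gamma(9.5+6, 8.3+4.2) = Gamma(15.5, 12.5).
Mode = (α−1)/β = 1.1600.

1.1600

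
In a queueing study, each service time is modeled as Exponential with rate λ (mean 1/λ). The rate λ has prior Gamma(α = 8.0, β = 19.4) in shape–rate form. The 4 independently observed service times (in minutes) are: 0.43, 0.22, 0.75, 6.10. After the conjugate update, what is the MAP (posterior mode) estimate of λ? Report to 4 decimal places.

With a Gamma(shape α, rate β) prior on the exponential rate λ, the posterior after n observations with total T = Σxᵢ is Gamma(α+n, β+T).
Sum of observations T = 7.50 minutes; n = 4.
Posterior: Gamma(8.0+4, 19.4+7.50) = Gamma(12.0, 26.90).
Mode = (α−1)/β = 0.4089.

0.4089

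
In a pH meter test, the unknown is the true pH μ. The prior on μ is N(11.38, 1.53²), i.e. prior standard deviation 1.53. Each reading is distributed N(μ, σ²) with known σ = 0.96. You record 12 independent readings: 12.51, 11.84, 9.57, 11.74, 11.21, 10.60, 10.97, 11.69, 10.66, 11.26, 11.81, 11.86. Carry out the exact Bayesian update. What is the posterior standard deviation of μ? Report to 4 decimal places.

0.2727

For Normal data with known variance σ², a Normal(μ₀, σ₀²) prior on μ is conjugate. Posterior precision = 1/σ₀² + n/σ²; posterior mean is the precision-weighted average of μ₀ and x̄.
σ₀² = 1.53² = 2.3409, σ² = 0.96² = 0.9216; σ² + n·σ₀² = 0.9216 + 12·2.3409 = 29.0124.
Posterior precision = 1/σ₀² + n/σ² = 1/2.3409 + 12/0.9216 = (σ² + n·σ₀²)/(σ₀²σ²) = 29.0124/(2.3409·0.9216); posterior variance σₙ² = σ₀²σ²/(σ² + n·σ₀²) = 2.3409·0.9216/29.0124 = 0.074360.
Posterior SD = √σₙ² = √(2.3409·0.9216/29.0124) = 0.2727.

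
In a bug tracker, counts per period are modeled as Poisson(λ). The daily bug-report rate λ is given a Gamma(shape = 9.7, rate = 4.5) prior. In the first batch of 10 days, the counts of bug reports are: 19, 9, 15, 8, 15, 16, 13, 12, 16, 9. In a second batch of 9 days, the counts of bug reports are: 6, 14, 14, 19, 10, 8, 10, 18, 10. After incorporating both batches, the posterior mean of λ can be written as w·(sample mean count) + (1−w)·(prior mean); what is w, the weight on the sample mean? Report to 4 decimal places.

With a Gamma(shape α, rate β) prior, the Poisson likelihood is conjugate: the posterior is Gamma(α + ΣXᵢ, β + n).
Total number of days: n = 10 + 9 = 19.
Posterior mean = (α₀+S)/(β₀+n) = [n/(β₀+n)]·(S/n) + [β₀/(β₀+n)]·(α₀/β₀), so only n and β₀ enter the weight.
Weight on data w = n/(β₀+n) = 19/(4.5+19) = 19/23.5 = 0.8085.

0.8085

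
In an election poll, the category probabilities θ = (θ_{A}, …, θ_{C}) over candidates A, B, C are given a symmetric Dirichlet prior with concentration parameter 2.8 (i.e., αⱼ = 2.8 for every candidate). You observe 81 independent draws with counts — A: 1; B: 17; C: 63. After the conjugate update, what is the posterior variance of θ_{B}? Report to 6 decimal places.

The Dirichlet prior is conjugate to the Multinomial likelihood: each posterior αⱼ = prior αⱼ + observed count nⱼ.
Posterior concentration: (3.8, 19.8, 65.8), total = 89.4.
Var[θ_j] = α_j(Σα−α_j)/((Σα)²(Σα+1)) = 19.8·69.6/(89.4²·90.4) = 0.001907.

0.001907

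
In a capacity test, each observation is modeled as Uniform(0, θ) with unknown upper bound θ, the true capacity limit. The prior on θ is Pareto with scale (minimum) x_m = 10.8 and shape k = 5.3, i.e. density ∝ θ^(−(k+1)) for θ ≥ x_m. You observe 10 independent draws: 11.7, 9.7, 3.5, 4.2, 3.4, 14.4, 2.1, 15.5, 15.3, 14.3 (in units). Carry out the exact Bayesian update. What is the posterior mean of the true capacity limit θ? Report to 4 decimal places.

A Pareto(scale x_m, shape k) prior on the upper bound θ of Uniform(0, θ) is conjugate: posterior is Pareto(max(x_m, max xᵢ), k + n).
Sample maximum = 15.5; prior scale x_m = 10.8 → posterior scale = max = 15.5.
Posterior shape = 5.3 + 10 = 15.3.
E[θ|data] = k·x_m/(k−1) = 15.3·15.5/14.3 = 16.5839.

16.5839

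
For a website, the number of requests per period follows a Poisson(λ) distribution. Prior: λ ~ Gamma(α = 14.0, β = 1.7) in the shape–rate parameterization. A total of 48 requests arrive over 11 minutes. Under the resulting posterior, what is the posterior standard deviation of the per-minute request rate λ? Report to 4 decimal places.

With a Gamma(shape α, rate β) prior, the Poisson likelihood is conjugate: the posterior is Gamma(α + ΣXᵢ, β + n).
Posterior: Gamma(α+S, β+n) = Gamma(14.0+48, 1.7+11) = Gamma(62.0, 12.7).
SD = √α/β = √62.0/12.7 = 0.6200.

0.6200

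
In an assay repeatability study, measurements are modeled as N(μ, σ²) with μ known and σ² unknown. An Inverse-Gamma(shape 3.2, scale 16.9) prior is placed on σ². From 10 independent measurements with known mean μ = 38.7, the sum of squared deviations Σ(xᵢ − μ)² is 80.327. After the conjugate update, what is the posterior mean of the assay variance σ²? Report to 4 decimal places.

7.9255

With known mean μ and an Inverse-Gamma(α, β) prior on σ², the Normal likelihood is conjugate: posterior is Inv-Gamma(α + n/2, β + Σ(xᵢ−μ)²/2).
Posterior: Inv-Gamma(3.2 + 10/2, 16.9 + 80.327/2) = Inv-Gamma(8.20, 57.0635).
E[σ²|data] = β/(α−1) = 57.0635/7.20 = 7.9255.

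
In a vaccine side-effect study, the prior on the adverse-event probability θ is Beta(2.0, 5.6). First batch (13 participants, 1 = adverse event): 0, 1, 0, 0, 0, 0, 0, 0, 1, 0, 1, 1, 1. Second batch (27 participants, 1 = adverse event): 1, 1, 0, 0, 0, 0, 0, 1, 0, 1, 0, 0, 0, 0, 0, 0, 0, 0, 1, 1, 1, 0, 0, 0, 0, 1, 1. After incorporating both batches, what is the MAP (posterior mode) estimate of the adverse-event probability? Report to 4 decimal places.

0.3289

The Beta prior is conjugate to a Binomial/Bernoulli likelihood; the update adds successes to α and failures to β.
After batch 1: Beta(2.0+5, 5.6+8) = Beta(7.0, 13.6).
After batch 2: Beta(7.0+9, 13.6+18) = Beta(16.0, 31.6).
Mode of Beta(a,b) for a,b>1 is (a−1)/(a+b−2) = 15.0/45.6 = 0.3289.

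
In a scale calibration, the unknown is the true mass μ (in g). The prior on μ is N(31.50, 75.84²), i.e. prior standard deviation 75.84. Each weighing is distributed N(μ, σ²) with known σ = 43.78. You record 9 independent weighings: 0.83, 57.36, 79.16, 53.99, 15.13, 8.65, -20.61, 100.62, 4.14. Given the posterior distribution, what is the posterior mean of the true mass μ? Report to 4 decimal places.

33.1897

For Normal data with known variance σ², a Normal(μ₀, σ₀²) prior on μ is conjugate. Posterior precision = 1/σ₀² + n/σ²; posterior mean is the precision-weighted average of μ₀ and x̄.
Σxᵢ = 0.83 + 57.36 + 79.16 + 53.99 + 15.13 + 8.65 + (-20.61) + 100.62 + 4.14 = 299.27, so n·x̄ = 299.27.
σ₀² = 75.84² = 5751.7056, σ² = 43.78² = 1916.6884; σ² + n·σ₀² = 1916.6884 + 9·5751.7056 = 53682.0388.
Posterior mean = (μ₀/σ₀² + n·x̄/σ²)/(1/σ₀² + n/σ²) = (σ²·μ₀ + σ₀²·n·x̄)/(σ² + n·σ₀²) = (1916.6884·31.50 + 5751.7056·299.27)/53682.0388 = 1781688.619512/53682.0388 = 33.1897.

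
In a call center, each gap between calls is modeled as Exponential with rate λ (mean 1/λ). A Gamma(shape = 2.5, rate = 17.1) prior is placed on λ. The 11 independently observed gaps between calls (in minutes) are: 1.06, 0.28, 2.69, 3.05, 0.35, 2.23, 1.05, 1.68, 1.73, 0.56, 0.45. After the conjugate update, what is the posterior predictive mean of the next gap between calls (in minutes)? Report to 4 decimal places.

With a Gamma(shape α, rate β) prior on the exponential rate λ, the posterior after n observations with total T = Σxᵢ is Gamma(α+n, β+T).
Sum of observations T = 15.13 minutes; n = 11.
Posterior: Gamma(2.5+11, 17.1+15.13) = Gamma(13.5, 32.23).
The predictive distribution for the next observation is Lomax; its mean is β/(α−1) = 32.23/12.5 = 2.5784.

2.5784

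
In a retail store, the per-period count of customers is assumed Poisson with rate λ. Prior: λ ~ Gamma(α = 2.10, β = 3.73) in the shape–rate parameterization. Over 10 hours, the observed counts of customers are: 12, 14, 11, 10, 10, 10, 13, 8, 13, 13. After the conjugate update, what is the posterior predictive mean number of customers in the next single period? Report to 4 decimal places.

8.4559

With a Gamma(shape α, rate β) prior, the Poisson likelihood is conjugate: the posterior is Gamma(α + ΣXᵢ, β + n).
Sum of counts S = 114 over n = 10 hours.
Posterior: Gamma(α+S, β+n) = Gamma(2.10+114, 3.73+10) = Gamma(116.10, 13.73).
The predictive distribution for one future period is NegBinom with mean α/β = 8.4559.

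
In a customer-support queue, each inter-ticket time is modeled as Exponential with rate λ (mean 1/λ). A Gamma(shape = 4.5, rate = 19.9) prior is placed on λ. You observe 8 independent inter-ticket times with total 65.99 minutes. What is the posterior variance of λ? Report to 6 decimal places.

With a Gamma(shape α, rate β) prior on the exponential rate λ, the posterior after n observations with total T = Σxᵢ is Gamma(α+n, β+T).
Posterior: Gamma(4.5+8, 19.9+65.99) = Gamma(12.5, 85.89).
Var = α/β² = 0.001694.

0.001694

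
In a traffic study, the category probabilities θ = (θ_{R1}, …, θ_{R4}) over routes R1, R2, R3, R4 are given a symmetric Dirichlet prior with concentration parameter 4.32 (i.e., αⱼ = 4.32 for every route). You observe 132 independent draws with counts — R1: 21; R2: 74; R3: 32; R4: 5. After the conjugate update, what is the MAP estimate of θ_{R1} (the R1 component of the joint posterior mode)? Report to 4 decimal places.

The Dirichlet prior is conjugate to the Multinomial likelihood: each posterior αⱼ = prior αⱼ + observed count nⱼ.
Posterior concentration: (25.32, 78.32, 36.32, 9.32), total = 149.28.
Joint mode component: (α_{R1}−1)/(Σα−K) = 24.32/145.28 = 0.1674.

0.1674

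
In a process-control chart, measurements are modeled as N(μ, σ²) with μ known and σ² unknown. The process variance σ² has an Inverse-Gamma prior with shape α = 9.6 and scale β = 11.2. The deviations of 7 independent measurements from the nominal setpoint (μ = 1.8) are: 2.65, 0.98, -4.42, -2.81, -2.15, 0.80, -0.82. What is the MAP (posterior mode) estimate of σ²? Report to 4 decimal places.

2.2606

With known mean μ and an Inverse-Gamma(α, β) prior on σ², the Normal likelihood is conjugate: posterior is Inv-Gamma(α + n/2, β + Σ(xᵢ−μ)²/2).
Σ(xᵢ−μ)² = (2.65)² + (0.98)² + (-4.42)² + (-2.81)² + (-2.15)² + (0.80)² + (-0.82)² = 41.3503.
Posterior: Inv-Gamma(9.6 + 7/2, 11.2 + 41.3503/2) = Inv-Gamma(13.10, 31.87515).
Mode = β/(α+1) = 31.87515/14.10 = 2.2606.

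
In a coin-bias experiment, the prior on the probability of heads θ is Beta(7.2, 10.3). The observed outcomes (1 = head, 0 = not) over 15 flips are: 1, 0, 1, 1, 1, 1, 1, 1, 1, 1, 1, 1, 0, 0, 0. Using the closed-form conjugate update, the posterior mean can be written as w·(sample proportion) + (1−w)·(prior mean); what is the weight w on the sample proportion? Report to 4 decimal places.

The Beta prior is conjugate to a Binomial/Bernoulli likelihood; the update adds successes to α and failures to β.
Posterior mean = (α₀+k)/(α₀+β₀+n) = [n/(α₀+β₀+n)]·(k/n) + [(α₀+β₀)/(α₀+β₀+n)]·α₀/(α₀+β₀), so only n and the prior enter the weight.
The weight on the data is w = n/(α₀+β₀+n) = 15/(7.2+10.3+15) = 15/32.5 = 0.4615.

0.4615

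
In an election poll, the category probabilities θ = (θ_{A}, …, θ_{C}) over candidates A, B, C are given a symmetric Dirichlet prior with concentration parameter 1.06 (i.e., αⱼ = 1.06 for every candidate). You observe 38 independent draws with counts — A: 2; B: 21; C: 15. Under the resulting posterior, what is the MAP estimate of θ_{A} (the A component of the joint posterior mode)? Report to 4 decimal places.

0.0540

The Dirichlet prior is conjugate to the Multinomial likelihood: each posterior αⱼ = prior αⱼ + observed count nⱼ.
Posterior concentration: (3.06, 22.06, 16.06), total = 41.18.
Joint mode component: (α_{A}−1)/(Σα−K) = 2.06/38.18 = 0.0540.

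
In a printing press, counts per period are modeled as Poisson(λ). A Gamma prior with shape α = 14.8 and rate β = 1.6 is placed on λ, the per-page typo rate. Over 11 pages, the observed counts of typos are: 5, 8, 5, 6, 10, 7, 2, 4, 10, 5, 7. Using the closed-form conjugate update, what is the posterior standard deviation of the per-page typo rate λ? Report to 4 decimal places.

With a Gamma(shape α, rate β) prior, the Poisson likelihood is conjugate: the posterior is Gamma(α + ΣXᵢ, β + n).
Sum of counts S = 69 over n = 11 pages.
Posterior: Gamma(α+S, β+n) = Gamma(14.8+69, 1.6+11) = Gamma(83.8, 12.6).
SD = √α/β = √83.8/12.6 = 0.7265.

0.7265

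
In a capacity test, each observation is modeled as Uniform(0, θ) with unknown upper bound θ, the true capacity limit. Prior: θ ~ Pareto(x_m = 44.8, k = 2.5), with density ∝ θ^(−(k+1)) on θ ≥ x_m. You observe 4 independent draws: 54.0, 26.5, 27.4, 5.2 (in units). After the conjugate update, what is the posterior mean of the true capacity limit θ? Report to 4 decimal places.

A Pareto(scale x_m, shape k) prior on the upper bound θ of Uniform(0, θ) is conjugate: posterior is Pareto(max(x_m, max xᵢ), k + n).
Sample maximum = 54.0; prior scale x_m = 44.8 → posterior scale = max = 54.0.
Posterior shape = 2.5 + 4 = 6.5.
E[θ|data] = k·x_m/(k−1) = 6.5·54.0/5.5 = 63.8182.

63.8182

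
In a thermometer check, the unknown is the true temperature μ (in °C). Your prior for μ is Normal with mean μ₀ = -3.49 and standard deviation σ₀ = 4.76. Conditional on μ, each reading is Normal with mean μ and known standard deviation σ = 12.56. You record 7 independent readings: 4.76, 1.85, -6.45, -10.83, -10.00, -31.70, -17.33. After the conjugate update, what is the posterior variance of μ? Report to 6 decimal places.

For Normal data with known variance σ², a Normal(μ₀, σ₀²) prior on μ is conjugate. Posterior precision = 1/σ₀² + n/σ²; posterior mean is the precision-weighted average of μ₀ and x̄.
σ₀² = 4.76² = 22.6576, σ² = 12.56² = 157.7536; σ² + n·σ₀² = 157.7536 + 7·22.6576 = 316.3568.
Posterior precision = 1/σ₀² + n/σ² = 1/22.6576 + 7/157.7536 = (σ² + n·σ₀²)/(σ₀²σ²) = 316.3568/(22.6576·157.7536); posterior variance σₙ² = σ₀²σ²/(σ² + n·σ₀²) = 22.6576·157.7536/316.3568 = 11.298376.

11.298376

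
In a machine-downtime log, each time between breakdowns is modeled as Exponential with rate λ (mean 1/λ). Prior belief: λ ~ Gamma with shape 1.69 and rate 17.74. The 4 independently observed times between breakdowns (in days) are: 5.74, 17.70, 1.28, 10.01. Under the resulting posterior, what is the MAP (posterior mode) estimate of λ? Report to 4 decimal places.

With a Gamma(shape α, rate β) prior on the exponential rate λ, the posterior after n observations with total T = Σxᵢ is Gamma(α+n, β+T).
Sum of observations T = 34.73 days; n = 4.
Posterior: Gamma(1.69+4, 17.74+34.73) = Gamma(5.69, 52.47).
Mode = (α−1)/β = 0.0894.

0.0894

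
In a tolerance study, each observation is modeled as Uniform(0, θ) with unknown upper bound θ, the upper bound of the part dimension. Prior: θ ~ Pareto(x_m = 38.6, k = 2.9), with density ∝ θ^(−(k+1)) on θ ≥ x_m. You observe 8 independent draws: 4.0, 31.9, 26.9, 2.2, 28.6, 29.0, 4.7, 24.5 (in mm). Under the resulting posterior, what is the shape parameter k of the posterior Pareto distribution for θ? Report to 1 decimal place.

A Pareto(scale x_m, shape k) prior on the upper bound θ of Uniform(0, θ) is conjugate: posterior is Pareto(max(x_m, max xᵢ), k + n).
Sample maximum = 31.9; prior scale x_m = 38.6 → posterior scale = max = 38.6.
Posterior shape = 2.9 + 8 = 10.9.
Posterior shape k = 10.9.

10.9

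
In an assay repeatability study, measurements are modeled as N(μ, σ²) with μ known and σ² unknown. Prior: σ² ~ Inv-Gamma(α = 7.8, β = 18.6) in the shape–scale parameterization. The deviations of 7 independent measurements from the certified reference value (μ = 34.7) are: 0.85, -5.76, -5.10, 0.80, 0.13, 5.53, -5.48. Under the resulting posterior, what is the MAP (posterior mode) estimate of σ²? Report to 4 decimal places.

With known mean μ and an Inverse-Gamma(α, β) prior on σ², the Normal likelihood is conjugate: posterior is Inv-Gamma(α + n/2, β + Σ(xᵢ−μ)²/2).
Σ(xᵢ−μ)² = (0.85)² + (-5.76)² + (-5.10)² + (0.80)² + (0.13)² + (5.53)² + (-5.48)² = 121.1783.
Posterior: Inv-Gamma(7.8 + 7/2, 18.6 + 121.1783/2) = Inv-Gamma(11.30, 79.18915).
Mode = β/(α+1) = 79.18915/12.30 = 6.4381.

6.4381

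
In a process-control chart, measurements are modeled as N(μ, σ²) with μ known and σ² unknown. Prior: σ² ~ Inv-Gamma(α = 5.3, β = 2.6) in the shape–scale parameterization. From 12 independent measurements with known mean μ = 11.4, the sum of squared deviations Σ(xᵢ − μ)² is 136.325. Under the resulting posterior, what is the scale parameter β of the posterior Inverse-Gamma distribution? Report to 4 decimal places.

70.7625

With known mean μ and an Inverse-Gamma(α, β) prior on σ², the Normal likelihood is conjugate: posterior is Inv-Gamma(α + n/2, β + Σ(xᵢ−μ)²/2).
Posterior: Inv-Gamma(5.3 + 12/2, 2.6 + 136.325/2) = Inv-Gamma(11.30, 70.7625).
Posterior β = 70.7625.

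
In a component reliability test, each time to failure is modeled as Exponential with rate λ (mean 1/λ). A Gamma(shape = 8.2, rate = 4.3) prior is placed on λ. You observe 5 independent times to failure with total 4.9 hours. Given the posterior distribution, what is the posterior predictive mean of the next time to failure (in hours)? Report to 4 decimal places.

0.7541

With a Gamma(shape α, rate β) prior on the exponential rate λ, the posterior after n observations with total T = Σxᵢ is Gamma(α+n, β+T).
Posterior: Gamma(8.2+5, 4.3+4.9) = Gamma(13.2, 9.2).
The predictive distribution for the next observation is Lomax; its mean is β/(α−1) = 9.2/12.2 = 0.7541.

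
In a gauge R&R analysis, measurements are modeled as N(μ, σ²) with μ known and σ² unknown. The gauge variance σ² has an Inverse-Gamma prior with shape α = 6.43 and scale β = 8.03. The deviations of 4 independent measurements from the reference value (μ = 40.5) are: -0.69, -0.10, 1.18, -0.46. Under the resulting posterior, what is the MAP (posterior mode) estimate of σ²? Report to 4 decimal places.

0.9624

With known mean μ and an Inverse-Gamma(α, β) prior on σ², the Normal likelihood is conjugate: posterior is Inv-Gamma(α + n/2, β + Σ(xᵢ−μ)²/2).
Σ(xᵢ−μ)² = (-0.69)² + (-0.10)² + (1.18)² + (-0.46)² = 2.0901.
Posterior: Inv-Gamma(6.43 + 4/2, 8.03 + 2.0901/2) = Inv-Gamma(8.43, 9.07505).
Mode = β/(α+1) = 9.07505/9.43 = 0.9624.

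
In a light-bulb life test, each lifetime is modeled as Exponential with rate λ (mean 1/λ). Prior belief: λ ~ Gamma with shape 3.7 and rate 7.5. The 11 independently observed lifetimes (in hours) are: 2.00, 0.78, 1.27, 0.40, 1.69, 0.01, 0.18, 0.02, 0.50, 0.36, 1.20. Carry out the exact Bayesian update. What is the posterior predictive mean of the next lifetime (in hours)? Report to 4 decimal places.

With a Gamma(shape α, rate β) prior on the exponential rate λ, the posterior after n observations with total T = Σxᵢ is Gamma(α+n, β+T).
Sum of observations T = 8.41 hours; n = 11.
Posterior: Gamma(3.7+11, 7.5+8.41) = Gamma(14.7, 15.91).
The predictive distribution for the next observation is Lomax; its mean is β/(α−1) = 15.91/13.7 = 1.1613.

1.1613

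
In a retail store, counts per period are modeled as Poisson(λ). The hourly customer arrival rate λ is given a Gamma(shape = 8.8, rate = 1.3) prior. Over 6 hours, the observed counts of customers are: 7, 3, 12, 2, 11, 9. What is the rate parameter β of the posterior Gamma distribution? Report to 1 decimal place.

With a Gamma(shape α, rate β) prior, the Poisson likelihood is conjugate: the posterior is Gamma(α + ΣXᵢ, β + n).
Sum of counts S = 44 over n = 6 hours.
Posterior: Gamma(α+S, β+n) = Gamma(8.8+44, 1.3+6) = Gamma(52.8, 7.3).
Posterior β = 7.3.

7.3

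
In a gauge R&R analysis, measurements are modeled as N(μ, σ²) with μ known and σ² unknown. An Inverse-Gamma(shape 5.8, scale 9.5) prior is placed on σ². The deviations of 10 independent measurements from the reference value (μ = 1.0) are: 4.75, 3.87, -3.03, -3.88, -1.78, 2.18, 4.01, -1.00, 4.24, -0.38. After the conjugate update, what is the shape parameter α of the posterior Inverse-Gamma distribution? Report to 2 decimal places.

10.80

With known mean μ and an Inverse-Gamma(α, β) prior on σ², the Normal likelihood is conjugate: posterior is Inv-Gamma(α + n/2, β + Σ(xᵢ−μ)²/2).
Σ(xᵢ−μ)² = (4.75)² + (3.87)² + (-3.03)² + (-3.88)² + (-1.78)² + (2.18)² + (4.01)² + (-1.00)² + (4.24)² + (-0.38)² = 104.8976.
Posterior: Inv-Gamma(5.8 + 10/2, 9.5 + 104.8976/2) = Inv-Gamma(10.80, 61.94880).
Posterior α = 10.80.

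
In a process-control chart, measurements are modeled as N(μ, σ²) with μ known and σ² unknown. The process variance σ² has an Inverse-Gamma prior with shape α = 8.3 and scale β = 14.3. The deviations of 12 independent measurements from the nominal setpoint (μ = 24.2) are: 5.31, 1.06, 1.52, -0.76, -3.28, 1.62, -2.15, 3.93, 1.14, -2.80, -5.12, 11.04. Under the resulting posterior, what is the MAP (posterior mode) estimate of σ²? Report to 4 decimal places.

With known mean μ and an Inverse-Gamma(α, β) prior on σ², the Normal likelihood is conjugate: posterior is Inv-Gamma(α + n/2, β + Σ(xᵢ−μ)²/2).
Σ(xᵢ−μ)² = (5.31)² + (1.06)² + (1.52)² + (-0.76)² + (-3.28)² + (1.62)² + (-2.15)² + (3.93)² + (1.14)² + (-2.80)² + (-5.12)² + (11.04)² = 222.8935.
Posterior: Inv-Gamma(8.3 + 12/2, 14.3 + 222.8935/2) = Inv-Gamma(14.30, 125.74675).
Mode = β/(α+1) = 125.74675/15.30 = 8.2187.

8.2187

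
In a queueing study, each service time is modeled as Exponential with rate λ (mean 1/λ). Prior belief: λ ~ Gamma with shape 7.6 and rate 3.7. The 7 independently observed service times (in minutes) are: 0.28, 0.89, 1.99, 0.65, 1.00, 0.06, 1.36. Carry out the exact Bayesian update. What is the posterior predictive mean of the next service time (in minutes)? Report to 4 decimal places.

0.7301

With a Gamma(shape α, rate β) prior on the exponential rate λ, the posterior after n observations with total T = Σxᵢ is Gamma(α+n, β+T).
Sum of observations T = 6.23 minutes; n = 7.
Posterior: Gamma(7.6+7, 3.7+6.23) = Gamma(14.6, 9.93).
The predictive distribution for the next observation is Lomax; its mean is β/(α−1) = 9.93/13.6 = 0.7301.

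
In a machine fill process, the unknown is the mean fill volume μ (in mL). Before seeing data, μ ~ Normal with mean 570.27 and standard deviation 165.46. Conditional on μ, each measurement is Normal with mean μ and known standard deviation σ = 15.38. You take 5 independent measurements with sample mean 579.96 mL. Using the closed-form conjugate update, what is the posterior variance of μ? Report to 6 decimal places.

47.227269

For Normal data with known variance σ², a Normal(μ₀, σ₀²) prior on μ is conjugate. Posterior precision = 1/σ₀² + n/σ²; posterior mean is the precision-weighted average of μ₀ and x̄.
σ₀² = 165.46² = 27377.0116, σ² = 15.38² = 236.5444; σ² + n·σ₀² = 236.5444 + 5·27377.0116 = 137121.6024.
Posterior precision = 1/σ₀² + n/σ² = 1/27377.0116 + 5/236.5444 = (σ² + n·σ₀²)/(σ₀²σ²) = 137121.6024/(27377.0116·236.5444); posterior variance σₙ² = σ₀²σ²/(σ² + n·σ₀²) = 27377.0116·236.5444/137121.6024 = 47.227269.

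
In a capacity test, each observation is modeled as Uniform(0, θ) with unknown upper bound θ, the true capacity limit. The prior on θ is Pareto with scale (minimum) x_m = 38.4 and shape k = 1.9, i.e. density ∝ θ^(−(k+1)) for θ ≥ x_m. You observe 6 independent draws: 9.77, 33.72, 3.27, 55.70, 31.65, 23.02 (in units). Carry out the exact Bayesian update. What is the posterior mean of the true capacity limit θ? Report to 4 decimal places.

A Pareto(scale x_m, shape k) prior on the upper bound θ of Uniform(0, θ) is conjugate: posterior is Pareto(max(x_m, max xᵢ), k + n).
Sample maximum = 55.70; prior scale x_m = 38.4 → posterior scale = max = 55.70.
Posterior shape = 1.9 + 6 = 7.9.
E[θ|data] = k·x_m/(k−1) = 7.9·55.70/6.9 = 63.7725.

63.7725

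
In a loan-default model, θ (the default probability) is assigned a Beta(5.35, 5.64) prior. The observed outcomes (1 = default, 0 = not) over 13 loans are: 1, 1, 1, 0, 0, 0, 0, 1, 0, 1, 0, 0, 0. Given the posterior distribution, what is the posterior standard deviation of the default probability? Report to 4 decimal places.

0.0991

The Beta prior is conjugate to a Binomial/Bernoulli likelihood; the update adds successes to α and failures to β.
Posterior: Beta(α+k, β+n−k) = Beta(5.35+5, 5.64+8) = Beta(10.35, 13.64).
Var = αβ/((α+β)²(α+β+1)) = 10.35·13.64/(23.99²·24.99) = 0.00981585; SD = √0.00981585 = 0.0991.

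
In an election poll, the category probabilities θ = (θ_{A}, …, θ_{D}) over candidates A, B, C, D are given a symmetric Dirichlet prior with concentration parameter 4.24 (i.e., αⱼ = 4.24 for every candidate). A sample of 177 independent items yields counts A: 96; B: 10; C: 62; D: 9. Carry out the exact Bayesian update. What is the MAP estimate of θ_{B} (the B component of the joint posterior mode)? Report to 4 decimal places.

0.0697

The Dirichlet prior is conjugate to the Multinomial likelihood: each posterior αⱼ = prior αⱼ + observed count nⱼ.
Posterior concentration: (100.24, 14.24, 66.24, 13.24), total = 193.96.
Joint mode component: (α_{B}−1)/(Σα−K) = 13.24/189.96 = 0.0697.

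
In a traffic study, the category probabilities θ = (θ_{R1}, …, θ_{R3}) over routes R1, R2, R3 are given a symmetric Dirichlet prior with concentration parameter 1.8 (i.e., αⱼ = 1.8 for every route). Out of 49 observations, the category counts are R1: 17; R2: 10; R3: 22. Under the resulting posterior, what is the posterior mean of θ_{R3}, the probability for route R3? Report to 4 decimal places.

0.4375

The Dirichlet prior is conjugate to the Multinomial likelihood: each posterior αⱼ = prior αⱼ + observed count nⱼ.
Posterior concentration: (18.8, 11.8, 23.8), total = 54.4.
E[θ_{R3}|data] = α_{R3}/Σα = 23.8/54.4 = 0.4375.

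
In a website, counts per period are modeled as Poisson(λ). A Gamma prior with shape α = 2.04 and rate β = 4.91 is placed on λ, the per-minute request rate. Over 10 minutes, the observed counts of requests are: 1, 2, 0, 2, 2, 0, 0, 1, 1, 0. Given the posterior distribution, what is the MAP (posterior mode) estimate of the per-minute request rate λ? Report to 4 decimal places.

0.6734

With a Gamma(shape α, rate β) prior, the Poisson likelihood is conjugate: the posterior is Gamma(α + ΣXᵢ, β + n).
Sum of counts S = 9 over n = 10 minutes.
Posterior: Gamma(α+S, β+n) = Gamma(2.04+9, 4.91+10) = Gamma(11.04, 14.91).
Mode of Gamma(α,β) for α≥1 is (α−1)/β = 10.04/14.91 = 0.6734.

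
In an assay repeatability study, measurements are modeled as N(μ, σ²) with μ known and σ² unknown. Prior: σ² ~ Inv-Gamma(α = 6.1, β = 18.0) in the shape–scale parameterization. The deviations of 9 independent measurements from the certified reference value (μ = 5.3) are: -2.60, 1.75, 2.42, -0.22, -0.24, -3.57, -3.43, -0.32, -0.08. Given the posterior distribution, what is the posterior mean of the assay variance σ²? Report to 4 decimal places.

With known mean μ and an Inverse-Gamma(α, β) prior on σ², the Normal likelihood is conjugate: posterior is Inv-Gamma(α + n/2, β + Σ(xᵢ−μ)²/2).
Σ(xᵢ−μ)² = (-2.60)² + (1.75)² + (2.42)² + (-0.22)² + (-0.24)² + (-3.57)² + (-3.43)² + (-0.32)² + (-0.08)² = 40.4035.
Posterior: Inv-Gamma(6.1 + 9/2, 18.0 + 40.4035/2) = Inv-Gamma(10.60, 38.20175).
E[σ²|data] = β/(α−1) = 38.20175/9.60 = 3.9793.

3.9793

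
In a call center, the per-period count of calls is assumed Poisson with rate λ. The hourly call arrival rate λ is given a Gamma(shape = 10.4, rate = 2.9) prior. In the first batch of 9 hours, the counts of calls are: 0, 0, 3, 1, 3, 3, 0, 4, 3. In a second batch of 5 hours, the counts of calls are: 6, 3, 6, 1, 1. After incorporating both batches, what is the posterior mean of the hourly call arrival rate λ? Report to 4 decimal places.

2.6272

With a Gamma(shape α, rate β) prior, the Poisson likelihood is conjugate: the posterior is Gamma(α + ΣXᵢ, β + n).
Batch 1: sum of counts S = 17 over n = 9 hours.
After batch 1: Gamma(α+S, β+n) = Gamma(10.4+17, 2.9+9) = Gamma(27.4, 11.9).
Batch 2: sum of counts S = 17 over n = 5 hours.
After batch 2: Gamma(α+S, β+n) = Gamma(27.4+17, 11.9+5) = Gamma(44.4, 16.9).
Posterior mean = α/β = 44.4/16.9 = 2.6272.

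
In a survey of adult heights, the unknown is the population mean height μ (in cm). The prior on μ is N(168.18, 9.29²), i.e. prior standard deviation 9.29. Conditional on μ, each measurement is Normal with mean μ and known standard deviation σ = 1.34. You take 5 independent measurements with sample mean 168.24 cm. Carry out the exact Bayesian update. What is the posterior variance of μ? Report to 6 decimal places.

0.357632

For Normal data with known variance σ², a Normal(μ₀, σ₀²) prior on μ is conjugate. Posterior precision = 1/σ₀² + n/σ²; posterior mean is the precision-weighted average of μ₀ and x̄.
σ₀² = 9.29² = 86.3041, σ² = 1.34² = 1.7956; σ² + n·σ₀² = 1.7956 + 5·86.3041 = 433.3161.
Posterior precision = 1/σ₀² + n/σ² = 1/86.3041 + 5/1.7956 = (σ² + n·σ₀²)/(σ₀²σ²) = 433.3161/(86.3041·1.7956); posterior variance σₙ² = σ₀²σ²/(σ² + n·σ₀²) = 86.3041·1.7956/433.3161 = 0.357632.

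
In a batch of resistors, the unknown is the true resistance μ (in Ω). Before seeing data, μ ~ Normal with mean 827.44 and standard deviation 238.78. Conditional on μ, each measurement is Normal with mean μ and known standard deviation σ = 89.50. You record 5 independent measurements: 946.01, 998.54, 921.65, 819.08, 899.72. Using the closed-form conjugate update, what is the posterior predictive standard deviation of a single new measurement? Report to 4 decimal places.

For Normal data with known variance σ², a Normal(μ₀, σ₀²) prior on μ is conjugate. Posterior precision = 1/σ₀² + n/σ²; posterior mean is the precision-weighted average of μ₀ and x̄.
σ₀² = 238.78² = 57015.8884, σ² = 89.50² = 8010.25; σ² + n·σ₀² = 8010.25 + 5·57015.8884 = 293089.692.
Posterior precision = 1/σ₀² + n/σ² = 1/57015.8884 + 5/8010.25 = (σ² + n·σ₀²)/(σ₀²σ²) = 293089.692/(57015.8884·8010.25); posterior variance σₙ² = σ₀²σ²/(σ² + n·σ₀²) = 57015.8884·8010.25/293089.692 = 1558.265379.
Predictive variance for one new observation = σₙ² + σ² = 57015.8884·8010.25/293089.692 + 8010.25 = σ²·(σ₀² + 293089.692)/293089.692 = 8010.25·350105.5804/293089.692 = 9568.515379; SD = √(8010.25·350105.5804/293089.692) = 97.8188.

97.8188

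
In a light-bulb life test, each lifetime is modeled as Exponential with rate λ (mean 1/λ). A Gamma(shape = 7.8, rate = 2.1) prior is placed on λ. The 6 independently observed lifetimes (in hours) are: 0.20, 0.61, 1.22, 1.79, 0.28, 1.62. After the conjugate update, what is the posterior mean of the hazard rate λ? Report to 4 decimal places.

With a Gamma(shape α, rate β) prior on the exponential rate λ, the posterior after n observations with total T = Σxᵢ is Gamma(α+n, β+T).
Sum of observations T = 5.72 hours; n = 6.
Posterior: Gamma(7.8+6, 2.1+5.72) = Gamma(13.8, 7.82).
Posterior mean of λ = α/β = 13.8/7.82 = 1.7647.

1.7647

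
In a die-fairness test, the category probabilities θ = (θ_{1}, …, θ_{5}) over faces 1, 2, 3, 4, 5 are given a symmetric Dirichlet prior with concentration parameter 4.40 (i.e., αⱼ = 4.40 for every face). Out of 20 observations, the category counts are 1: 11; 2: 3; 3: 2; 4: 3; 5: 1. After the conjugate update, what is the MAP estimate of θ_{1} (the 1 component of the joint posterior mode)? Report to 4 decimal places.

The Dirichlet prior is conjugate to the Multinomial likelihood: each posterior αⱼ = prior αⱼ + observed count nⱼ.
Posterior concentration: (15.40, 7.40, 6.40, 7.40, 5.40), total = 42.00.
Joint mode component: (α_{1}−1)/(Σα−K) = 14.40/37.00 = 0.3892.

0.3892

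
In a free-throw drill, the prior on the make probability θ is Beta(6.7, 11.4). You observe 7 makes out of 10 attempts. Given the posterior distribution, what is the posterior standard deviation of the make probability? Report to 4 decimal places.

The Beta prior is conjugate to a Binomial/Bernoulli likelihood; the update adds successes to α and failures to β.
Posterior: Beta(α+k, β+n−k) = Beta(6.7+7, 11.4+3) = Beta(13.7, 14.4).
Var = αβ/((α+β)²(α+β+1)) = 13.7·14.4/(28.1²·29.1) = 0.00858573; SD = √0.00858573 = 0.0927.

0.0927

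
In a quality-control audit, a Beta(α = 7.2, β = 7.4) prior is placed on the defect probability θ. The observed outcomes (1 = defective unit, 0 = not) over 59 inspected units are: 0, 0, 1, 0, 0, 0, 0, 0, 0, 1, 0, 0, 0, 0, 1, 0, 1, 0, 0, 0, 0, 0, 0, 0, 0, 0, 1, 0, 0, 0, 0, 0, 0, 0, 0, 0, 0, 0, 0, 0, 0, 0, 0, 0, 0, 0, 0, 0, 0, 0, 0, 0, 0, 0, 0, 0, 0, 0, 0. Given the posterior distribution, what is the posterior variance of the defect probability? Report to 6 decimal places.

The Beta prior is conjugate to a Binomial/Bernoulli likelihood; the update adds successes to α and failures to β.
Posterior: Beta(α+k, β+n−k) = Beta(7.2+5, 7.4+54) = Beta(12.2, 61.4).
Var = αβ/((α+β)²(α+β+1)) = 12.2·61.4/(73.6²·74.6) = 0.001854.

0.001854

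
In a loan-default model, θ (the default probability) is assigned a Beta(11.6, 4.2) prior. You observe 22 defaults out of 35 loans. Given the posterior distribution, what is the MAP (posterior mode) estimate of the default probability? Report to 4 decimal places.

0.6680

The Beta prior is conjugate to a Binomial/Bernoulli likelihood; the update adds successes to α and failures to β.
Posterior: Beta(α+k, β+n−k) = Beta(11.6+22, 4.2+13) = Beta(33.6, 17.2).
Mode of Beta(a,b) for a,b>1 is (a−1)/(a+b−2) = 32.6/48.8 = 0.6680.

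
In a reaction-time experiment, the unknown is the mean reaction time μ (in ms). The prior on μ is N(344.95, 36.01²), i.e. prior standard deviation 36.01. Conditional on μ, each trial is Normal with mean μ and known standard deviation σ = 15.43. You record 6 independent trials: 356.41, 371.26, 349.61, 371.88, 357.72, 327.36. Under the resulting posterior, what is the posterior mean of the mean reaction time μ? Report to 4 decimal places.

355.3873

For Normal data with known variance σ², a Normal(μ₀, σ₀²) prior on μ is conjugate. Posterior precision = 1/σ₀² + n/σ²; posterior mean is the precision-weighted average of μ₀ and x̄.
Σxᵢ = 356.41 + 371.26 + 349.61 + 371.88 + 357.72 + 327.36 = 2134.24, so n·x̄ = 2134.24.
σ₀² = 36.01² = 1296.7201, σ² = 15.43² = 238.0849; σ² + n·σ₀² = 238.0849 + 6·1296.7201 = 8018.4055.
Posterior mean = (μ₀/σ₀² + n·x̄/σ²)/(1/σ₀² + n/σ²) = (σ²·μ₀ + σ₀²·n·x̄)/(σ² + n·σ₀²) = (238.0849·344.95 + 1296.7201·2134.24)/8018.4055 = 2849639.292479/8018.4055 = 355.3873.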